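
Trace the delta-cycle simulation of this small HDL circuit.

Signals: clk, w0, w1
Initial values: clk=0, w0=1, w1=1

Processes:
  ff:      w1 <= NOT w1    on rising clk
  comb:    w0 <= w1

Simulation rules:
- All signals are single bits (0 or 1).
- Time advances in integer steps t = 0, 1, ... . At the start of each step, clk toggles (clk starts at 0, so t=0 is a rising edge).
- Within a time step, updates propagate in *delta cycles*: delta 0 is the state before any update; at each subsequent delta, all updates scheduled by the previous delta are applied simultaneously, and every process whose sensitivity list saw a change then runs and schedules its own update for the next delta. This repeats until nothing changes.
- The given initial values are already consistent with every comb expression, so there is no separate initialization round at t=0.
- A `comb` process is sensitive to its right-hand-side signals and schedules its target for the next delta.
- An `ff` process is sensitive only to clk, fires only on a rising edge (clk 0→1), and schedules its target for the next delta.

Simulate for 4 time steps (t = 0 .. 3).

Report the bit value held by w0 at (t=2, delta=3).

t=0 Δ0: clk=0 w1=1 w0=1
  Δ1: clk:0→1
  Δ2: w1:1→0
  Δ3: w0:1→0
  (3Δ to stable)
t=1 Δ0: clk=1 w1=0 w0=0
  Δ1: clk:1→0
  (1Δ to stable)
t=2 Δ0: clk=0 w1=0 w0=0
  Δ1: clk:0→1
  Δ2: w1:0→1
  Δ3: w0:0→1
  (3Δ to stable)
t=3 Δ0: clk=1 w1=1 w0=1
  Δ1: clk:1→0
  (1Δ to stable)

1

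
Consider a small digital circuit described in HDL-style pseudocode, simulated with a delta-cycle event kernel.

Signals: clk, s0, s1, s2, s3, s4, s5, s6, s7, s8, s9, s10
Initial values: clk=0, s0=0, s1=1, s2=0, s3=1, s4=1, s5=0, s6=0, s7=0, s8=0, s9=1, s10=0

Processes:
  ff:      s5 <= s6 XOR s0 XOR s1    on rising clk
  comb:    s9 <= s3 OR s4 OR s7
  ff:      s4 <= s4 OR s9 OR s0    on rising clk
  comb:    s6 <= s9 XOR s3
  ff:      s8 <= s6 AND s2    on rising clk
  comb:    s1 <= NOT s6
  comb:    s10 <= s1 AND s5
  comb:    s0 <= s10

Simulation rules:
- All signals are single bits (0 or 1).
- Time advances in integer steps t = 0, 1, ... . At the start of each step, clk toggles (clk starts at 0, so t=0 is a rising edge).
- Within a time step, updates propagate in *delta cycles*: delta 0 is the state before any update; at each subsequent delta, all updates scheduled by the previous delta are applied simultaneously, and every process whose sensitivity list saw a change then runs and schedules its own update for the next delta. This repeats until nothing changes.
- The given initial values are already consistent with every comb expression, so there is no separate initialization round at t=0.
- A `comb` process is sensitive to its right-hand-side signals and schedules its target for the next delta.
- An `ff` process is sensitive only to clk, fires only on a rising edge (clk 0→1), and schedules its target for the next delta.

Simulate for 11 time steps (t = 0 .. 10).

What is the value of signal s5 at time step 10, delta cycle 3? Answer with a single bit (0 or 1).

0

[bits: s9,s0,s6,s3,s4,s5,s1,s2,s8,s10,clk,s7]
t=0: Δ0=100110100000 Δ1=100110100010 Δ2=100111100010 Δ3=100111100110 Δ4=110111100110 | 4Δ
t=1: Δ0=110111100110 Δ1=110111100100 | 1Δ
t=2: Δ0=110111100100 Δ1=110111100110 Δ2=110110100110 Δ3=110110100010 Δ4=100110100010 | 4Δ
t=3: Δ0=100110100010 Δ1=100110100000 | 1Δ
t=4: Δ0=100110100000 Δ1=100110100010 Δ2=100111100010 Δ3=100111100110 Δ4=110111100110 | 4Δ
t=5: Δ0=110111100110 Δ1=110111100100 | 1Δ
t=6: Δ0=110111100100 Δ1=110111100110 Δ2=110110100110 Δ3=110110100010 Δ4=100110100010 | 4Δ
t=7: Δ0=100110100010 Δ1=100110100000 | 1Δ
t=8: Δ0=100110100000 Δ1=100110100010 Δ2=100111100010 Δ3=100111100110 Δ4=110111100110 | 4Δ
t=9: Δ0=110111100110 Δ1=110111100100 | 1Δ
t=10: Δ0=110111100100 Δ1=110111100110 Δ2=110110100110 Δ3=110110100010 Δ4=100110100010 | 4Δ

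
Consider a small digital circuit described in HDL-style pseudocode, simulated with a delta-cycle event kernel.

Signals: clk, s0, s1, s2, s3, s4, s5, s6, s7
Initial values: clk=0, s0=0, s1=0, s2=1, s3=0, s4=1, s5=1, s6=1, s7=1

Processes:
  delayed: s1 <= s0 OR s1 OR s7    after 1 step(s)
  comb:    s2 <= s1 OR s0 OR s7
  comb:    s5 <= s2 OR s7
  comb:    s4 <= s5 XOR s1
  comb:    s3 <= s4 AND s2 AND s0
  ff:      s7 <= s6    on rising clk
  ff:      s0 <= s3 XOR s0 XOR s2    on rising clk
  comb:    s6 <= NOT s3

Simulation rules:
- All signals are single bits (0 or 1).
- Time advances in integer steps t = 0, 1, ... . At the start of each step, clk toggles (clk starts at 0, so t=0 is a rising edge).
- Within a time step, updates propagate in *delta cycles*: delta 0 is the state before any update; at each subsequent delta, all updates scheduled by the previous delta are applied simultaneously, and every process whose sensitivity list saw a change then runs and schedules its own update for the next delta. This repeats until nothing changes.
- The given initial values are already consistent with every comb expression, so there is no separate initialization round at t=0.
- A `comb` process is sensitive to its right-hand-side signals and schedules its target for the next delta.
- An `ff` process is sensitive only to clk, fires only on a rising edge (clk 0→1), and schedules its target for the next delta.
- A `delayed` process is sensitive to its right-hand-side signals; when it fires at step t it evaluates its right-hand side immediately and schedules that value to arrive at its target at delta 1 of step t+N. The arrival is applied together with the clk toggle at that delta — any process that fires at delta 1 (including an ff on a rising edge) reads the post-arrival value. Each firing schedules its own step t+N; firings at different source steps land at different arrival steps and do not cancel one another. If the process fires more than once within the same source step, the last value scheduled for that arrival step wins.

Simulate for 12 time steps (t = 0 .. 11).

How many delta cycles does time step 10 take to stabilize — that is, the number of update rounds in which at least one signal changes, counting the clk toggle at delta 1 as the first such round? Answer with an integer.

t0.Δ0 s0=0 clk=0 s4=1 s7=1 s5=1 s2=1 s6=1 s3=0 s1=0
t0.Δ1 s0=0 clk=1 s4=1 s7=1 s5=1 s2=1 s6=1 s3=0 s1=0
t0.Δ2 s0=1 clk=1 s4=1 s7=1 s5=1 s2=1 s6=1 s3=0 s1=0
t0.Δ3 s0=1 clk=1 s4=1 s7=1 s5=1 s2=1 s6=1 s3=1 s1=0
t0.Δ4 s0=1 clk=1 s4=1 s7=1 s5=1 s2=1 s6=0 s3=1 s1=0
t1.Δ0 s0=1 clk=1 s4=1 s7=1 s5=1 s2=1 s6=0 s3=1 s1=0
t1.Δ1 s0=1 clk=0 s4=1 s7=1 s5=1 s2=1 s6=0 s3=1 s1=1
t1.Δ2 s0=1 clk=0 s4=0 s7=1 s5=1 s2=1 s6=0 s3=1 s1=1
t1.Δ3 s0=1 clk=0 s4=0 s7=1 s5=1 s2=1 s6=0 s3=0 s1=1
t1.Δ4 s0=1 clk=0 s4=0 s7=1 s5=1 s2=1 s6=1 s3=0 s1=1
t2.Δ0 s0=1 clk=0 s4=0 s7=1 s5=1 s2=1 s6=1 s3=0 s1=1
t2.Δ1 s0=1 clk=1 s4=0 s7=1 s5=1 s2=1 s6=1 s3=0 s1=1
t2.Δ2 s0=0 clk=1 s4=0 s7=1 s5=1 s2=1 s6=1 s3=0 s1=1
t3.Δ0 s0=0 clk=1 s4=0 s7=1 s5=1 s2=1 s6=1 s3=0 s1=1
t3.Δ1 s0=0 clk=0 s4=0 s7=1 s5=1 s2=1 s6=1 s3=0 s1=1
t4.Δ0 s0=0 clk=0 s4=0 s7=1 s5=1 s2=1 s6=1 s3=0 s1=1
t4.Δ1 s0=0 clk=1 s4=0 s7=1 s5=1 s2=1 s6=1 s3=0 s1=1
t4.Δ2 s0=1 clk=1 s4=0 s7=1 s5=1 s2=1 s6=1 s3=0 s1=1
t5.Δ0 s0=1 clk=1 s4=0 s7=1 s5=1 s2=1 s6=1 s3=0 s1=1
t5.Δ1 s0=1 clk=0 s4=0 s7=1 s5=1 s2=1 s6=1 s3=0 s1=1
t6.Δ0 s0=1 clk=0 s4=0 s7=1 s5=1 s2=1 s6=1 s3=0 s1=1
t6.Δ1 s0=1 clk=1 s4=0 s7=1 s5=1 s2=1 s6=1 s3=0 s1=1
t6.Δ2 s0=0 clk=1 s4=0 s7=1 s5=1 s2=1 s6=1 s3=0 s1=1
t7.Δ0 s0=0 clk=1 s4=0 s7=1 s5=1 s2=1 s6=1 s3=0 s1=1
t7.Δ1 s0=0 clk=0 s4=0 s7=1 s5=1 s2=1 s6=1 s3=0 s1=1
t8.Δ0 s0=0 clk=0 s4=0 s7=1 s5=1 s2=1 s6=1 s3=0 s1=1
t8.Δ1 s0=0 clk=1 s4=0 s7=1 s5=1 s2=1 s6=1 s3=0 s1=1
t8.Δ2 s0=1 clk=1 s4=0 s7=1 s5=1 s2=1 s6=1 s3=0 s1=1
t9.Δ0 s0=1 clk=1 s4=0 s7=1 s5=1 s2=1 s6=1 s3=0 s1=1
t9.Δ1 s0=1 clk=0 s4=0 s7=1 s5=1 s2=1 s6=1 s3=0 s1=1
t10.Δ0 s0=1 clk=0 s4=0 s7=1 s5=1 s2=1 s6=1 s3=0 s1=1
t10.Δ1 s0=1 clk=1 s4=0 s7=1 s5=1 s2=1 s6=1 s3=0 s1=1
t10.Δ2 s0=0 clk=1 s4=0 s7=1 s5=1 s2=1 s6=1 s3=0 s1=1
t11.Δ0 s0=0 clk=1 s4=0 s7=1 s5=1 s2=1 s6=1 s3=0 s1=1
t11.Δ1 s0=0 clk=0 s4=0 s7=1 s5=1 s2=1 s6=1 s3=0 s1=1

2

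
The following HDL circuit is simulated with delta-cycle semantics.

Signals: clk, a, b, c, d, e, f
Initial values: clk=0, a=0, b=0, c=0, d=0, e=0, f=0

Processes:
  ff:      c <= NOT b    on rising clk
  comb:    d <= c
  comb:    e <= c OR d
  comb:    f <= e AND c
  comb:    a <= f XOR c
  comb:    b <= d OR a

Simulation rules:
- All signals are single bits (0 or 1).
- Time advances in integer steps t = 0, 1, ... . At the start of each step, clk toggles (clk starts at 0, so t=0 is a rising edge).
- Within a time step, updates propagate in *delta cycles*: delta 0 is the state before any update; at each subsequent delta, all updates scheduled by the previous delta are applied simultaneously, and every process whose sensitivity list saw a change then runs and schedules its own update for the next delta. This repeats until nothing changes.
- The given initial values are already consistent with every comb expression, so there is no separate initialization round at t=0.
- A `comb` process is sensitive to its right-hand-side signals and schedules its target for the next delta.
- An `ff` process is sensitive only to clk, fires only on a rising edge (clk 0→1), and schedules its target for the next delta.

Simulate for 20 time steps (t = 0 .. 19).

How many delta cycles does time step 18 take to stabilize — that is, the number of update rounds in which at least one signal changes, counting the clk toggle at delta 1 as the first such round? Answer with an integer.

5

t=0 Δ0: d=0 c=0 b=0 e=0 a=0 clk=0 f=0
  Δ1: clk:0→1
  Δ2: c:0→1
  Δ3: d:0→1, e:0→1, a:0→1
  Δ4: b:0→1, f:0→1
  Δ5: a:1→0
  (5Δ to stable)
t=1 Δ0: d=1 c=1 b=1 e=1 a=0 clk=1 f=1
  Δ1: clk:1→0
  (1Δ to stable)
t=2 Δ0: d=1 c=1 b=1 e=1 a=0 clk=0 f=1
  Δ1: clk:0→1
  Δ2: c:1→0
  Δ3: d:1→0, a:0→1, f:1→0
  Δ4: e:1→0, a:1→0
  Δ5: b:1→0
  (5Δ to stable)
t=3 Δ0: d=0 c=0 b=0 e=0 a=0 clk=1 f=0
  Δ1: clk:1→0
  (1Δ to stable)
t=4 Δ0: d=0 c=0 b=0 e=0 a=0 clk=0 f=0
  Δ1: clk:0→1
  Δ2: c:0→1
  Δ3: d:0→1, e:0→1, a:0→1
  Δ4: b:0→1, f:0→1
  Δ5: a:1→0
  (5Δ to stable)
t=5 Δ0: d=1 c=1 b=1 e=1 a=0 clk=1 f=1
  Δ1: clk:1→0
  (1Δ to stable)
t=6 Δ0: d=1 c=1 b=1 e=1 a=0 clk=0 f=1
  Δ1: clk:0→1
  Δ2: c:1→0
  Δ3: d:1→0, a:0→1, f:1→0
  Δ4: e:1→0, a:1→0
  Δ5: b:1→0
  (5Δ to stable)
t=7 Δ0: d=0 c=0 b=0 e=0 a=0 clk=1 f=0
  Δ1: clk:1→0
  (1Δ to stable)
t=8 Δ0: d=0 c=0 b=0 e=0 a=0 clk=0 f=0
  Δ1: clk:0→1
  Δ2: c:0→1
  Δ3: d:0→1, e:0→1, a:0→1
  Δ4: b:0→1, f:0→1
  Δ5: a:1→0
  (5Δ to stable)
t=9 Δ0: d=1 c=1 b=1 e=1 a=0 clk=1 f=1
  Δ1: clk:1→0
  (1Δ to stable)
t=10 Δ0: d=1 c=1 b=1 e=1 a=0 clk=0 f=1
  Δ1: clk:0→1
  Δ2: c:1→0
  Δ3: d:1→0, a:0→1, f:1→0
  Δ4: e:1→0, a:1→0
  Δ5: b:1→0
  (5Δ to stable)
t=11 Δ0: d=0 c=0 b=0 e=0 a=0 clk=1 f=0
  Δ1: clk:1→0
  (1Δ to stable)
t=12 Δ0: d=0 c=0 b=0 e=0 a=0 clk=0 f=0
  Δ1: clk:0→1
  Δ2: c:0→1
  Δ3: d:0→1, e:0→1, a:0→1
  Δ4: b:0→1, f:0→1
  Δ5: a:1→0
  (5Δ to stable)
t=13 Δ0: d=1 c=1 b=1 e=1 a=0 clk=1 f=1
  Δ1: clk:1→0
  (1Δ to stable)
t=14 Δ0: d=1 c=1 b=1 e=1 a=0 clk=0 f=1
  Δ1: clk:0→1
  Δ2: c:1→0
  Δ3: d:1→0, a:0→1, f:1→0
  Δ4: e:1→0, a:1→0
  Δ5: b:1→0
  (5Δ to stable)
t=15 Δ0: d=0 c=0 b=0 e=0 a=0 clk=1 f=0
  Δ1: clk:1→0
  (1Δ to stable)
t=16 Δ0: d=0 c=0 b=0 e=0 a=0 clk=0 f=0
  Δ1: clk:0→1
  Δ2: c:0→1
  Δ3: d:0→1, e:0→1, a:0→1
  Δ4: b:0→1, f:0→1
  Δ5: a:1→0
  (5Δ to stable)
t=17 Δ0: d=1 c=1 b=1 e=1 a=0 clk=1 f=1
  Δ1: clk:1→0
  (1Δ to stable)
t=18 Δ0: d=1 c=1 b=1 e=1 a=0 clk=0 f=1
  Δ1: clk:0→1
  Δ2: c:1→0
  Δ3: d:1→0, a:0→1, f:1→0
  Δ4: e:1→0, a:1→0
  Δ5: b:1→0
  (5Δ to stable)
t=19 Δ0: d=0 c=0 b=0 e=0 a=0 clk=1 f=0
  Δ1: clk:1→0
  (1Δ to stable)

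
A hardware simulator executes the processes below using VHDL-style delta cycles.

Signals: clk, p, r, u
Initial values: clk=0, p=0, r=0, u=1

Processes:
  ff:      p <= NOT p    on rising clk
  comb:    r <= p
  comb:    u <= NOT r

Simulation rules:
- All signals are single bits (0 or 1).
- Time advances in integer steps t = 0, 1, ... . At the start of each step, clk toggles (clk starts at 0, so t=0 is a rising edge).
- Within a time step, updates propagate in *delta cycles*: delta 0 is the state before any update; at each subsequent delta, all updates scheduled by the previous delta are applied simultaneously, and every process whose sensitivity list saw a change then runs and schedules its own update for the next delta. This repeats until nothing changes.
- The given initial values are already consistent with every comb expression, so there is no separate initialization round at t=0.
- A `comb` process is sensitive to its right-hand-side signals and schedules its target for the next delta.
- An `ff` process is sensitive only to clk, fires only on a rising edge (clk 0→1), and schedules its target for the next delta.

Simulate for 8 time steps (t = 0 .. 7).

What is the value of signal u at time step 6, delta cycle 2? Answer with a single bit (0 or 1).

0

t0.Δ0 p=0 u=1 r=0 clk=0
t0.Δ1 p=0 u=1 r=0 clk=1
t0.Δ2 p=1 u=1 r=0 clk=1
t0.Δ3 p=1 u=1 r=1 clk=1
t0.Δ4 p=1 u=0 r=1 clk=1
t1.Δ0 p=1 u=0 r=1 clk=1
t1.Δ1 p=1 u=0 r=1 clk=0
t2.Δ0 p=1 u=0 r=1 clk=0
t2.Δ1 p=1 u=0 r=1 clk=1
t2.Δ2 p=0 u=0 r=1 clk=1
t2.Δ3 p=0 u=0 r=0 clk=1
t2.Δ4 p=0 u=1 r=0 clk=1
t3.Δ0 p=0 u=1 r=0 clk=1
t3.Δ1 p=0 u=1 r=0 clk=0
t4.Δ0 p=0 u=1 r=0 clk=0
t4.Δ1 p=0 u=1 r=0 clk=1
t4.Δ2 p=1 u=1 r=0 clk=1
t4.Δ3 p=1 u=1 r=1 clk=1
t4.Δ4 p=1 u=0 r=1 clk=1
t5.Δ0 p=1 u=0 r=1 clk=1
t5.Δ1 p=1 u=0 r=1 clk=0
t6.Δ0 p=1 u=0 r=1 clk=0
t6.Δ1 p=1 u=0 r=1 clk=1
t6.Δ2 p=0 u=0 r=1 clk=1
t6.Δ3 p=0 u=0 r=0 clk=1
t6.Δ4 p=0 u=1 r=0 clk=1
t7.Δ0 p=0 u=1 r=0 clk=1
t7.Δ1 p=0 u=1 r=0 clk=0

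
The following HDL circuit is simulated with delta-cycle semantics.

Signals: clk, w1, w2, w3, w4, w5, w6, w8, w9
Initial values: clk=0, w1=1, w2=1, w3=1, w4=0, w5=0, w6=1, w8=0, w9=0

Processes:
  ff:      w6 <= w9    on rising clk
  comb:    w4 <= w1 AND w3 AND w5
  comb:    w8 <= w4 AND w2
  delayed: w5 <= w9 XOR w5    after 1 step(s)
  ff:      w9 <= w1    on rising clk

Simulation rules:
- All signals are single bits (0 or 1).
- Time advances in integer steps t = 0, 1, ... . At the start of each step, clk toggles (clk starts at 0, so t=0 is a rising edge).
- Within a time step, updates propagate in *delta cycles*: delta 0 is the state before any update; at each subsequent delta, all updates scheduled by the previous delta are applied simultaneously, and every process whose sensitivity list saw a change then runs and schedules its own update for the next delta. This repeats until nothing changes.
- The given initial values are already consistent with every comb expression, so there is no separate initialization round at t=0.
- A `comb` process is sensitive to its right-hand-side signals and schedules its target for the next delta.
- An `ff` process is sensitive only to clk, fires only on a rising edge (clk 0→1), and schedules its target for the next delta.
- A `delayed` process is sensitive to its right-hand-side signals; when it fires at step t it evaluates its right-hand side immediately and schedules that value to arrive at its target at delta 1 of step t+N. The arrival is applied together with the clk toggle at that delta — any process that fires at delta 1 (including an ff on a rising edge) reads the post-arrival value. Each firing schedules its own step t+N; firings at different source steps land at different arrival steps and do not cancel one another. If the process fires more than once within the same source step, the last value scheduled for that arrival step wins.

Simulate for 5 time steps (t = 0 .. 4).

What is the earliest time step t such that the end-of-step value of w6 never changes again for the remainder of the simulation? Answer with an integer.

t=0 Δ0: w3=1 w5=0 w2=1 w6=1 w1=1 w8=0 w4=0 w9=0 clk=0
  Δ1: clk:0→1
  Δ2: w6:1→0, w9:0→1
  (2Δ to stable)
t=1 Δ0: w3=1 w5=0 w2=1 w6=0 w1=1 w8=0 w4=0 w9=1 clk=1
  Δ1: w5:0→1, clk:1→0
  Δ2: w4:0→1
  Δ3: w8:0→1
  (3Δ to stable)
t=2 Δ0: w3=1 w5=1 w2=1 w6=0 w1=1 w8=1 w4=1 w9=1 clk=0
  Δ1: w5:1→0, clk:0→1
  Δ2: w6:0→1, w4:1→0
  Δ3: w8:1→0
  (3Δ to stable)
t=3 Δ0: w3=1 w5=0 w2=1 w6=1 w1=1 w8=0 w4=0 w9=1 clk=1
  Δ1: w5:0→1, clk:1→0
  Δ2: w4:0→1
  Δ3: w8:0→1
  (3Δ to stable)
t=4 Δ0: w3=1 w5=1 w2=1 w6=1 w1=1 w8=1 w4=1 w9=1 clk=0
  Δ1: w5:1→0, clk:0→1
  Δ2: w4:1→0
  Δ3: w8:1→0
  (3Δ to stable)

2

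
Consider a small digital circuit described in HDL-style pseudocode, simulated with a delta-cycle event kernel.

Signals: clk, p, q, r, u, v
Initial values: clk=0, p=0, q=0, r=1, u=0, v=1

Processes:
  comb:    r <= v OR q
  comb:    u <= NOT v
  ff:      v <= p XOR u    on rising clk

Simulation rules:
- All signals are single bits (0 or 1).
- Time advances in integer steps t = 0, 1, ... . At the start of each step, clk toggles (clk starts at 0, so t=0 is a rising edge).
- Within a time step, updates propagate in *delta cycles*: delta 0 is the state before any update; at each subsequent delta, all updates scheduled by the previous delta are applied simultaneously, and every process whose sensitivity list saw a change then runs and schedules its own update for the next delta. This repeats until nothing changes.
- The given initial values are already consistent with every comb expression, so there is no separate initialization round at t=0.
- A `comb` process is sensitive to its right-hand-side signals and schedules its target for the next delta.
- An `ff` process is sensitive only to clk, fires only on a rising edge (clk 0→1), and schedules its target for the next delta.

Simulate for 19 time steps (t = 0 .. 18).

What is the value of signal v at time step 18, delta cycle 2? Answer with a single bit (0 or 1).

t0.Δ0 v=1 p=0 u=0 r=1 clk=0 q=0
t0.Δ1 v=1 p=0 u=0 r=1 clk=1 q=0
t0.Δ2 v=0 p=0 u=0 r=1 clk=1 q=0
t0.Δ3 v=0 p=0 u=1 r=0 clk=1 q=0
t1.Δ0 v=0 p=0 u=1 r=0 clk=1 q=0
t1.Δ1 v=0 p=0 u=1 r=0 clk=0 q=0
t2.Δ0 v=0 p=0 u=1 r=0 clk=0 q=0
t2.Δ1 v=0 p=0 u=1 r=0 clk=1 q=0
t2.Δ2 v=1 p=0 u=1 r=0 clk=1 q=0
t2.Δ3 v=1 p=0 u=0 r=1 clk=1 q=0
t3.Δ0 v=1 p=0 u=0 r=1 clk=1 q=0
t3.Δ1 v=1 p=0 u=0 r=1 clk=0 q=0
t4.Δ0 v=1 p=0 u=0 r=1 clk=0 q=0
t4.Δ1 v=1 p=0 u=0 r=1 clk=1 q=0
t4.Δ2 v=0 p=0 u=0 r=1 clk=1 q=0
t4.Δ3 v=0 p=0 u=1 r=0 clk=1 q=0
t5.Δ0 v=0 p=0 u=1 r=0 clk=1 q=0
t5.Δ1 v=0 p=0 u=1 r=0 clk=0 q=0
t6.Δ0 v=0 p=0 u=1 r=0 clk=0 q=0
t6.Δ1 v=0 p=0 u=1 r=0 clk=1 q=0
t6.Δ2 v=1 p=0 u=1 r=0 clk=1 q=0
t6.Δ3 v=1 p=0 u=0 r=1 clk=1 q=0
t7.Δ0 v=1 p=0 u=0 r=1 clk=1 q=0
t7.Δ1 v=1 p=0 u=0 r=1 clk=0 q=0
t8.Δ0 v=1 p=0 u=0 r=1 clk=0 q=0
t8.Δ1 v=1 p=0 u=0 r=1 clk=1 q=0
t8.Δ2 v=0 p=0 u=0 r=1 clk=1 q=0
t8.Δ3 v=0 p=0 u=1 r=0 clk=1 q=0
t9.Δ0 v=0 p=0 u=1 r=0 clk=1 q=0
t9.Δ1 v=0 p=0 u=1 r=0 clk=0 q=0
t10.Δ0 v=0 p=0 u=1 r=0 clk=0 q=0
t10.Δ1 v=0 p=0 u=1 r=0 clk=1 q=0
t10.Δ2 v=1 p=0 u=1 r=0 clk=1 q=0
t10.Δ3 v=1 p=0 u=0 r=1 clk=1 q=0
t11.Δ0 v=1 p=0 u=0 r=1 clk=1 q=0
t11.Δ1 v=1 p=0 u=0 r=1 clk=0 q=0
t12.Δ0 v=1 p=0 u=0 r=1 clk=0 q=0
t12.Δ1 v=1 p=0 u=0 r=1 clk=1 q=0
t12.Δ2 v=0 p=0 u=0 r=1 clk=1 q=0
t12.Δ3 v=0 p=0 u=1 r=0 clk=1 q=0
t13.Δ0 v=0 p=0 u=1 r=0 clk=1 q=0
t13.Δ1 v=0 p=0 u=1 r=0 clk=0 q=0
t14.Δ0 v=0 p=0 u=1 r=0 clk=0 q=0
t14.Δ1 v=0 p=0 u=1 r=0 clk=1 q=0
t14.Δ2 v=1 p=0 u=1 r=0 clk=1 q=0
t14.Δ3 v=1 p=0 u=0 r=1 clk=1 q=0
t15.Δ0 v=1 p=0 u=0 r=1 clk=1 q=0
t15.Δ1 v=1 p=0 u=0 r=1 clk=0 q=0
t16.Δ0 v=1 p=0 u=0 r=1 clk=0 q=0
t16.Δ1 v=1 p=0 u=0 r=1 clk=1 q=0
t16.Δ2 v=0 p=0 u=0 r=1 clk=1 q=0
t16.Δ3 v=0 p=0 u=1 r=0 clk=1 q=0
t17.Δ0 v=0 p=0 u=1 r=0 clk=1 q=0
t17.Δ1 v=0 p=0 u=1 r=0 clk=0 q=0
t18.Δ0 v=0 p=0 u=1 r=0 clk=0 q=0
t18.Δ1 v=0 p=0 u=1 r=0 clk=1 q=0
t18.Δ2 v=1 p=0 u=1 r=0 clk=1 q=0
t18.Δ3 v=1 p=0 u=0 r=1 clk=1 q=0

1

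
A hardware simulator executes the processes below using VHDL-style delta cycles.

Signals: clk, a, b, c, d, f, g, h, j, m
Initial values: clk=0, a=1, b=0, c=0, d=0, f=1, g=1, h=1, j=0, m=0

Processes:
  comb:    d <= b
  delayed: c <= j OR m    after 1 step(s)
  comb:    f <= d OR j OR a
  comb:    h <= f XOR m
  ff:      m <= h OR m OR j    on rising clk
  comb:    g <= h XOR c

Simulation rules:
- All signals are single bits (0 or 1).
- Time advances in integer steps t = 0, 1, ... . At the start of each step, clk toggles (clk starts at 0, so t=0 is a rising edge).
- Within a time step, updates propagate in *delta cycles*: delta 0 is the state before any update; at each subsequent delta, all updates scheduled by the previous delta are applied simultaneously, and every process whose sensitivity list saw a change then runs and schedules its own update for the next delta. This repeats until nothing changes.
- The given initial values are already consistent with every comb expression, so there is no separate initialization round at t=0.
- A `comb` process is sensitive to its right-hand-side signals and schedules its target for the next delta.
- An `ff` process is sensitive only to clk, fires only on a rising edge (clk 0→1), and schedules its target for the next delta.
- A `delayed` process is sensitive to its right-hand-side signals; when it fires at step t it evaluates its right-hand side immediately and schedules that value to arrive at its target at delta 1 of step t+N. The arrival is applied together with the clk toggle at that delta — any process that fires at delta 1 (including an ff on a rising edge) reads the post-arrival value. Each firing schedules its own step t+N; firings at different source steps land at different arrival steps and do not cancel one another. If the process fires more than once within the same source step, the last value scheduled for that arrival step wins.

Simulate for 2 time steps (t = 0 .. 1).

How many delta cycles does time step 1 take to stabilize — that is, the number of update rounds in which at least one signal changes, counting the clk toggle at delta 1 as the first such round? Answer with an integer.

t0.Δ0 d=0 f=1 b=0 g=1 j=0 m=0 a=1 h=1 c=0 clk=0
t0.Δ1 d=0 f=1 b=0 g=1 j=0 m=0 a=1 h=1 c=0 clk=1
t0.Δ2 d=0 f=1 b=0 g=1 j=0 m=1 a=1 h=1 c=0 clk=1
t0.Δ3 d=0 f=1 b=0 g=1 j=0 m=1 a=1 h=0 c=0 clk=1
t0.Δ4 d=0 f=1 b=0 g=0 j=0 m=1 a=1 h=0 c=0 clk=1
t1.Δ0 d=0 f=1 b=0 g=0 j=0 m=1 a=1 h=0 c=0 clk=1
t1.Δ1 d=0 f=1 b=0 g=0 j=0 m=1 a=1 h=0 c=1 clk=0
t1.Δ2 d=0 f=1 b=0 g=1 j=0 m=1 a=1 h=0 c=1 clk=0

2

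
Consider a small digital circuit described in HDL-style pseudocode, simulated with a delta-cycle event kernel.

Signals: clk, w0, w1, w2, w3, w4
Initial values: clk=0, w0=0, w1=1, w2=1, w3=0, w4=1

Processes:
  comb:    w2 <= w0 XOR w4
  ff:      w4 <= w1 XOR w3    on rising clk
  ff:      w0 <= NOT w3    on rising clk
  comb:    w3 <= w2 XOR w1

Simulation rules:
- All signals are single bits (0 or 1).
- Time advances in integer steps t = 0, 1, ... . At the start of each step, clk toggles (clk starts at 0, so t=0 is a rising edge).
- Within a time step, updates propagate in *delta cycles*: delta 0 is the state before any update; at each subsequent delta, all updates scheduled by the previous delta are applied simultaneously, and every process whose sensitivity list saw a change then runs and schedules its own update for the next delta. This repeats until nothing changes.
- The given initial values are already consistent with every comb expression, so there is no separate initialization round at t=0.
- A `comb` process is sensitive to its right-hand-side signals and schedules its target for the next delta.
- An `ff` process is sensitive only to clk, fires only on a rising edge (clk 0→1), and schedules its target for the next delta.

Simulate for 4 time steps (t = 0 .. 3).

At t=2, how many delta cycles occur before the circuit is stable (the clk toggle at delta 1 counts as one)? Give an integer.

2

t0.Δ0 w0=0 clk=0 w2=1 w3=0 w4=1 w1=1
t0.Δ1 w0=0 clk=1 w2=1 w3=0 w4=1 w1=1
t0.Δ2 w0=1 clk=1 w2=1 w3=0 w4=1 w1=1
t0.Δ3 w0=1 clk=1 w2=0 w3=0 w4=1 w1=1
t0.Δ4 w0=1 clk=1 w2=0 w3=1 w4=1 w1=1
t1.Δ0 w0=1 clk=1 w2=0 w3=1 w4=1 w1=1
t1.Δ1 w0=1 clk=0 w2=0 w3=1 w4=1 w1=1
t2.Δ0 w0=1 clk=0 w2=0 w3=1 w4=1 w1=1
t2.Δ1 w0=1 clk=1 w2=0 w3=1 w4=1 w1=1
t2.Δ2 w0=0 clk=1 w2=0 w3=1 w4=0 w1=1
t3.Δ0 w0=0 clk=1 w2=0 w3=1 w4=0 w1=1
t3.Δ1 w0=0 clk=0 w2=0 w3=1 w4=0 w1=1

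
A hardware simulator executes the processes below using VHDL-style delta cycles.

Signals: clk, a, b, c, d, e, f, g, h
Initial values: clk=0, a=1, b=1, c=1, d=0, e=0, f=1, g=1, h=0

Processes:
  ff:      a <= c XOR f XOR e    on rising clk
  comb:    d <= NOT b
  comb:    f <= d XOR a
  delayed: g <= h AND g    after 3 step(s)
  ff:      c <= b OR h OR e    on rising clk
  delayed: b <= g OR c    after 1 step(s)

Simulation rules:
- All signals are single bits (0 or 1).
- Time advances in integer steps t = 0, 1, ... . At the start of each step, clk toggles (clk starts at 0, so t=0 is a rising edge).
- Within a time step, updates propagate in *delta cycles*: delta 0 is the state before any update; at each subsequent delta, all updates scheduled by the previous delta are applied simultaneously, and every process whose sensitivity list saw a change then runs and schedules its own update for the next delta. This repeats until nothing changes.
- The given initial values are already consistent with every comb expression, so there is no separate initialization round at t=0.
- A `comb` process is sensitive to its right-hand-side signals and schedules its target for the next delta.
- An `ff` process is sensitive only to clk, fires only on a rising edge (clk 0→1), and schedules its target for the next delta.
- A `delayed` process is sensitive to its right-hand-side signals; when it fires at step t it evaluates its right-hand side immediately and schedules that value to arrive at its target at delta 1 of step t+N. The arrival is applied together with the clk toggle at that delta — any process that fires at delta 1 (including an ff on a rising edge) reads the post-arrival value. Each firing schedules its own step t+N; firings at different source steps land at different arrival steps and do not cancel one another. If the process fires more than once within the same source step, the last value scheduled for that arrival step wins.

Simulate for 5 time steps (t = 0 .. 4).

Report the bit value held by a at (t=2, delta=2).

1

t0.Δ0 a=1 d=0 g=1 f=1 e=0 clk=0 b=1 h=0 c=1
t0.Δ1 a=1 d=0 g=1 f=1 e=0 clk=1 b=1 h=0 c=1
t0.Δ2 a=0 d=0 g=1 f=1 e=0 clk=1 b=1 h=0 c=1
t0.Δ3 a=0 d=0 g=1 f=0 e=0 clk=1 b=1 h=0 c=1
t1.Δ0 a=0 d=0 g=1 f=0 e=0 clk=1 b=1 h=0 c=1
t1.Δ1 a=0 d=0 g=1 f=0 e=0 clk=0 b=1 h=0 c=1
t2.Δ0 a=0 d=0 g=1 f=0 e=0 clk=0 b=1 h=0 c=1
t2.Δ1 a=0 d=0 g=1 f=0 e=0 clk=1 b=1 h=0 c=1
t2.Δ2 a=1 d=0 g=1 f=0 e=0 clk=1 b=1 h=0 c=1
t2.Δ3 a=1 d=0 g=1 f=1 e=0 clk=1 b=1 h=0 c=1
t3.Δ0 a=1 d=0 g=1 f=1 e=0 clk=1 b=1 h=0 c=1
t3.Δ1 a=1 d=0 g=1 f=1 e=0 clk=0 b=1 h=0 c=1
t4.Δ0 a=1 d=0 g=1 f=1 e=0 clk=0 b=1 h=0 c=1
t4.Δ1 a=1 d=0 g=1 f=1 e=0 clk=1 b=1 h=0 c=1
t4.Δ2 a=0 d=0 g=1 f=1 e=0 clk=1 b=1 h=0 c=1
t4.Δ3 a=0 d=0 g=1 f=0 e=0 clk=1 b=1 h=0 c=1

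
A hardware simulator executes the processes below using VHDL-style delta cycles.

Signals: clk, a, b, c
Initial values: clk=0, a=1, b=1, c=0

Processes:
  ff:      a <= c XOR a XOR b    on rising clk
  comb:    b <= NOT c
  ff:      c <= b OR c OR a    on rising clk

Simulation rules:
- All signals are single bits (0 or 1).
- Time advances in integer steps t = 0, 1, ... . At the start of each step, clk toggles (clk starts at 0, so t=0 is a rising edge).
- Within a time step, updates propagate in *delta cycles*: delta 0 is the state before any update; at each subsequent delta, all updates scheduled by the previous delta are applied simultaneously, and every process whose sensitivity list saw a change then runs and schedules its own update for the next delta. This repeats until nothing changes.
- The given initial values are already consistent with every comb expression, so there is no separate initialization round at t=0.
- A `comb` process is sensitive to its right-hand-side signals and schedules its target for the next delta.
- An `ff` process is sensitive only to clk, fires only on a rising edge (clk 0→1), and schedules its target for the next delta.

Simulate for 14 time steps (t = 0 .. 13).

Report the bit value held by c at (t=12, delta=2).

t0.Δ0 b=1 a=1 clk=0 c=0
t0.Δ1 b=1 a=1 clk=1 c=0
t0.Δ2 b=1 a=0 clk=1 c=1
t0.Δ3 b=0 a=0 clk=1 c=1
t1.Δ0 b=0 a=0 clk=1 c=1
t1.Δ1 b=0 a=0 clk=0 c=1
t2.Δ0 b=0 a=0 clk=0 c=1
t2.Δ1 b=0 a=0 clk=1 c=1
t2.Δ2 b=0 a=1 clk=1 c=1
t3.Δ0 b=0 a=1 clk=1 c=1
t3.Δ1 b=0 a=1 clk=0 c=1
t4.Δ0 b=0 a=1 clk=0 c=1
t4.Δ1 b=0 a=1 clk=1 c=1
t4.Δ2 b=0 a=0 clk=1 c=1
t5.Δ0 b=0 a=0 clk=1 c=1
t5.Δ1 b=0 a=0 clk=0 c=1
t6.Δ0 b=0 a=0 clk=0 c=1
t6.Δ1 b=0 a=0 clk=1 c=1
t6.Δ2 b=0 a=1 clk=1 c=1
t7.Δ0 b=0 a=1 clk=1 c=1
t7.Δ1 b=0 a=1 clk=0 c=1
t8.Δ0 b=0 a=1 clk=0 c=1
t8.Δ1 b=0 a=1 clk=1 c=1
t8.Δ2 b=0 a=0 clk=1 c=1
t9.Δ0 b=0 a=0 clk=1 c=1
t9.Δ1 b=0 a=0 clk=0 c=1
t10.Δ0 b=0 a=0 clk=0 c=1
t10.Δ1 b=0 a=0 clk=1 c=1
t10.Δ2 b=0 a=1 clk=1 c=1
t11.Δ0 b=0 a=1 clk=1 c=1
t11.Δ1 b=0 a=1 clk=0 c=1
t12.Δ0 b=0 a=1 clk=0 c=1
t12.Δ1 b=0 a=1 clk=1 c=1
t12.Δ2 b=0 a=0 clk=1 c=1
t13.Δ0 b=0 a=0 clk=1 c=1
t13.Δ1 b=0 a=0 clk=0 c=1

1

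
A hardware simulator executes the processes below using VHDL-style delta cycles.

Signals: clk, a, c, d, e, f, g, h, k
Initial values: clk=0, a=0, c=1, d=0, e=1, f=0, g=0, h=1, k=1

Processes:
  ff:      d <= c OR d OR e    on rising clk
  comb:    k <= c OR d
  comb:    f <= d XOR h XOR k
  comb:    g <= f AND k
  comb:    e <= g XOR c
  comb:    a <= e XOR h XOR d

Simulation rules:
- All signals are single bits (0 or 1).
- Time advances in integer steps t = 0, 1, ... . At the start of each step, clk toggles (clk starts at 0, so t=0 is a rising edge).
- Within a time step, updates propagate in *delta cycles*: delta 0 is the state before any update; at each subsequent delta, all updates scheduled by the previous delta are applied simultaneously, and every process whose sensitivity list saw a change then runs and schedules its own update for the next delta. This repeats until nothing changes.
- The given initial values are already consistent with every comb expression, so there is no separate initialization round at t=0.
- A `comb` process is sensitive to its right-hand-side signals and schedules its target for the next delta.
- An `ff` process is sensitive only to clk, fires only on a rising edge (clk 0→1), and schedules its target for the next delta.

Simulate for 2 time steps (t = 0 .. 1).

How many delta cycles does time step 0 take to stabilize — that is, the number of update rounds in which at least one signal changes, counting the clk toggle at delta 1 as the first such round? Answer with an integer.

t0.Δ0 f=0 c=1 d=0 k=1 h=1 clk=0 a=0 e=1 g=0
t0.Δ1 f=0 c=1 d=0 k=1 h=1 clk=1 a=0 e=1 g=0
t0.Δ2 f=0 c=1 d=1 k=1 h=1 clk=1 a=0 e=1 g=0
t0.Δ3 f=1 c=1 d=1 k=1 h=1 clk=1 a=1 e=1 g=0
t0.Δ4 f=1 c=1 d=1 k=1 h=1 clk=1 a=1 e=1 g=1
t0.Δ5 f=1 c=1 d=1 k=1 h=1 clk=1 a=1 e=0 g=1
t0.Δ6 f=1 c=1 d=1 k=1 h=1 clk=1 a=0 e=0 g=1
t1.Δ0 f=1 c=1 d=1 k=1 h=1 clk=1 a=0 e=0 g=1
t1.Δ1 f=1 c=1 d=1 k=1 h=1 clk=0 a=0 e=0 g=1

6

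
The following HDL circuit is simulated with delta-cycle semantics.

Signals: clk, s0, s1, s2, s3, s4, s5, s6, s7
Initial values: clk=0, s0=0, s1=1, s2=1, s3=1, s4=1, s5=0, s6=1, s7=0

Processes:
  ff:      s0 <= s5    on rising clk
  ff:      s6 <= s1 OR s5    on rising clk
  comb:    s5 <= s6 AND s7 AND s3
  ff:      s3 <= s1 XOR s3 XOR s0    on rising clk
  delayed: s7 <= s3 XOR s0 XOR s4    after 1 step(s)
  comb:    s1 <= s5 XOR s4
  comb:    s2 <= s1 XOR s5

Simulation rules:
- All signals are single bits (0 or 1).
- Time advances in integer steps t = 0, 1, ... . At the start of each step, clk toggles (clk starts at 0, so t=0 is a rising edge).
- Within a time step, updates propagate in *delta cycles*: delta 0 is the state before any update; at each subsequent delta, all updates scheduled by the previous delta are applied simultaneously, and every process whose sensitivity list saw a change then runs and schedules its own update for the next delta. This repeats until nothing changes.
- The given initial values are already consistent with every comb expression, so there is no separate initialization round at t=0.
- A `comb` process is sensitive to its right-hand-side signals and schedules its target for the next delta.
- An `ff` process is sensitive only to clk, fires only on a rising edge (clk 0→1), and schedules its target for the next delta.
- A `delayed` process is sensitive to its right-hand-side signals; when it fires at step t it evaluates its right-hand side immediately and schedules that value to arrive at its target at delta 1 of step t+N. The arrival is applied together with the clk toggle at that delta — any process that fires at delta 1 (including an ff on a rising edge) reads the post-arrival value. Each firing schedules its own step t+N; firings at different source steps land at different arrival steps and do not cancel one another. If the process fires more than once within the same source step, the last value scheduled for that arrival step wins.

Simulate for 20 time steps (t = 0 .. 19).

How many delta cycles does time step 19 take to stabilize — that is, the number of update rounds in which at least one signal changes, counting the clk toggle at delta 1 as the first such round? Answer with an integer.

4

[bits: s0,s6,s3,s4,s2,s7,clk,s5,s1]
t=0: Δ0=011110001 Δ1=011110101 Δ2=010110101 | 2Δ
t=1: Δ0=010110101 Δ1=010111001 | 1Δ
t=2: Δ0=010111001 Δ1=010111101 Δ2=011111101 Δ3=011111111 Δ4=011101110 Δ5=011111110 | 5Δ
t=3: Δ0=011111110 Δ1=011110010 Δ2=011110000 Δ3=011100001 Δ4=011110001 | 4Δ
t=4: Δ0=011110001 Δ1=011110101 Δ2=010110101 | 2Δ
t=5: Δ0=010110101 Δ1=010111001 | 1Δ
t=6: Δ0=010111001 Δ1=010111101 Δ2=011111101 Δ3=011111111 Δ4=011101110 Δ5=011111110 | 5Δ
t=7: Δ0=011111110 Δ1=011110010 Δ2=011110000 Δ3=011100001 Δ4=011110001 | 4Δ
t=8: Δ0=011110001 Δ1=011110101 Δ2=010110101 | 2Δ
t=9: Δ0=010110101 Δ1=010111001 | 1Δ
t=10: Δ0=010111001 Δ1=010111101 Δ2=011111101 Δ3=011111111 Δ4=011101110 Δ5=011111110 | 5Δ
t=11: Δ0=011111110 Δ1=011110010 Δ2=011110000 Δ3=011100001 Δ4=011110001 | 4Δ
t=12: Δ0=011110001 Δ1=011110101 Δ2=010110101 | 2Δ
t=13: Δ0=010110101 Δ1=010111001 | 1Δ
t=14: Δ0=010111001 Δ1=010111101 Δ2=011111101 Δ3=011111111 Δ4=011101110 Δ5=011111110 | 5Δ
t=15: Δ0=011111110 Δ1=011110010 Δ2=011110000 Δ3=011100001 Δ4=011110001 | 4Δ
t=16: Δ0=011110001 Δ1=011110101 Δ2=010110101 | 2Δ
t=17: Δ0=010110101 Δ1=010111001 | 1Δ
t=18: Δ0=010111001 Δ1=010111101 Δ2=011111101 Δ3=011111111 Δ4=011101110 Δ5=011111110 | 5Δ
t=19: Δ0=011111110 Δ1=011110010 Δ2=011110000 Δ3=011100001 Δ4=011110001 | 4Δ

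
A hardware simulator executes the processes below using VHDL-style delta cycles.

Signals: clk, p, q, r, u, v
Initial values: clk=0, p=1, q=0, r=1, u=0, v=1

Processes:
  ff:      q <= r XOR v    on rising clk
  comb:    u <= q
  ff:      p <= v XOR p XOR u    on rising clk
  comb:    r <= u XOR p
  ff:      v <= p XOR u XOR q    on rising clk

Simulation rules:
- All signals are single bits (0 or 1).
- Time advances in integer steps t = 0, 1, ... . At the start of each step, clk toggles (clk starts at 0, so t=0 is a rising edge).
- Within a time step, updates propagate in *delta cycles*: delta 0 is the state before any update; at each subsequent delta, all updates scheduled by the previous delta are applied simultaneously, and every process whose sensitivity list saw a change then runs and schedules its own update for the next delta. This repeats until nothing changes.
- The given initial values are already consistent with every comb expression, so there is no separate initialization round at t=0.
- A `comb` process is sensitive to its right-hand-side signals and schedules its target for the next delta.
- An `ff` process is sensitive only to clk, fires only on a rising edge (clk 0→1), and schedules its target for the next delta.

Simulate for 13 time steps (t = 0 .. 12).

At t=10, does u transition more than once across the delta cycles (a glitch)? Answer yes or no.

no

t0.Δ0 u=0 p=1 r=1 v=1 clk=0 q=0
t0.Δ1 u=0 p=1 r=1 v=1 clk=1 q=0
t0.Δ2 u=0 p=0 r=1 v=1 clk=1 q=0
t0.Δ3 u=0 p=0 r=0 v=1 clk=1 q=0
t1.Δ0 u=0 p=0 r=0 v=1 clk=1 q=0
t1.Δ1 u=0 p=0 r=0 v=1 clk=0 q=0
t2.Δ0 u=0 p=0 r=0 v=1 clk=0 q=0
t2.Δ1 u=0 p=0 r=0 v=1 clk=1 q=0
t2.Δ2 u=0 p=1 r=0 v=0 clk=1 q=1
t2.Δ3 u=1 p=1 r=1 v=0 clk=1 q=1
t2.Δ4 u=1 p=1 r=0 v=0 clk=1 q=1
t3.Δ0 u=1 p=1 r=0 v=0 clk=1 q=1
t3.Δ1 u=1 p=1 r=0 v=0 clk=0 q=1
t4.Δ0 u=1 p=1 r=0 v=0 clk=0 q=1
t4.Δ1 u=1 p=1 r=0 v=0 clk=1 q=1
t4.Δ2 u=1 p=0 r=0 v=1 clk=1 q=0
t4.Δ3 u=0 p=0 r=1 v=1 clk=1 q=0
t4.Δ4 u=0 p=0 r=0 v=1 clk=1 q=0
t5.Δ0 u=0 p=0 r=0 v=1 clk=1 q=0
t5.Δ1 u=0 p=0 r=0 v=1 clk=0 q=0
t6.Δ0 u=0 p=0 r=0 v=1 clk=0 q=0
t6.Δ1 u=0 p=0 r=0 v=1 clk=1 q=0
t6.Δ2 u=0 p=1 r=0 v=0 clk=1 q=1
t6.Δ3 u=1 p=1 r=1 v=0 clk=1 q=1
t6.Δ4 u=1 p=1 r=0 v=0 clk=1 q=1
t7.Δ0 u=1 p=1 r=0 v=0 clk=1 q=1
t7.Δ1 u=1 p=1 r=0 v=0 clk=0 q=1
t8.Δ0 u=1 p=1 r=0 v=0 clk=0 q=1
t8.Δ1 u=1 p=1 r=0 v=0 clk=1 q=1
t8.Δ2 u=1 p=0 r=0 v=1 clk=1 q=0
t8.Δ3 u=0 p=0 r=1 v=1 clk=1 q=0
t8.Δ4 u=0 p=0 r=0 v=1 clk=1 q=0
t9.Δ0 u=0 p=0 r=0 v=1 clk=1 q=0
t9.Δ1 u=0 p=0 r=0 v=1 clk=0 q=0
t10.Δ0 u=0 p=0 r=0 v=1 clk=0 q=0
t10.Δ1 u=0 p=0 r=0 v=1 clk=1 q=0
t10.Δ2 u=0 p=1 r=0 v=0 clk=1 q=1
t10.Δ3 u=1 p=1 r=1 v=0 clk=1 q=1
t10.Δ4 u=1 p=1 r=0 v=0 clk=1 q=1
t11.Δ0 u=1 p=1 r=0 v=0 clk=1 q=1
t11.Δ1 u=1 p=1 r=0 v=0 clk=0 q=1
t12.Δ0 u=1 p=1 r=0 v=0 clk=0 q=1
t12.Δ1 u=1 p=1 r=0 v=0 clk=1 q=1
t12.Δ2 u=1 p=0 r=0 v=1 clk=1 q=0
t12.Δ3 u=0 p=0 r=1 v=1 clk=1 q=0
t12.Δ4 u=0 p=0 r=0 v=1 clk=1 q=0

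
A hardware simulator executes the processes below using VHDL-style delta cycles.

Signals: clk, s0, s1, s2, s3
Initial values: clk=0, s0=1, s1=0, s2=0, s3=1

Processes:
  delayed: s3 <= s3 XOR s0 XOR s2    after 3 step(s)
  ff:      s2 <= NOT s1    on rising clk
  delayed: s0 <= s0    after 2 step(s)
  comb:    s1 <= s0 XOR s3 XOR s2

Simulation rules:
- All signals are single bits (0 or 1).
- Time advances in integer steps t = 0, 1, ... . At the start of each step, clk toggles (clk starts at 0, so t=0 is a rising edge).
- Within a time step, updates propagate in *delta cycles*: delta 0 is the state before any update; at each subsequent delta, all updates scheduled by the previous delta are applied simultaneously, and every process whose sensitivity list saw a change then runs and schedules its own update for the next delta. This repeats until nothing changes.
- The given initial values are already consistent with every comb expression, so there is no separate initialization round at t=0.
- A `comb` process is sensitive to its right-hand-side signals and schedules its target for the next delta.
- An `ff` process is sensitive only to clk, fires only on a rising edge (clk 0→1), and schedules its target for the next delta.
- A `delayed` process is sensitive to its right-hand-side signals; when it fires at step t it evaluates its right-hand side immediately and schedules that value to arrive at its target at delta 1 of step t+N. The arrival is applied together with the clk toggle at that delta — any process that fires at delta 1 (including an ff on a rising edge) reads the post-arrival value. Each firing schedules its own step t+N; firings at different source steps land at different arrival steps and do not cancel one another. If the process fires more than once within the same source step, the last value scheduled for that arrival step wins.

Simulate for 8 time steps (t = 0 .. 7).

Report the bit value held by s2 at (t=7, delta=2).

[bits: s3,s1,clk,s2,s0]
t=0: Δ0=10001 Δ1=10101 Δ2=10111 Δ3=11111 | 3Δ
t=1: Δ0=11111 Δ1=11011 | 1Δ
t=2: Δ0=11011 Δ1=11111 Δ2=11101 Δ3=10101 | 3Δ
t=3: Δ0=10101 Δ1=10001 | 1Δ
t=4: Δ0=10001 Δ1=10101 Δ2=10111 Δ3=11111 | 3Δ
t=5: Δ0=11111 Δ1=01011 Δ2=00011 | 2Δ
t=6: Δ0=00011 Δ1=00111 | 1Δ
t=7: Δ0=00111 Δ1=10011 Δ2=11011 | 2Δ

1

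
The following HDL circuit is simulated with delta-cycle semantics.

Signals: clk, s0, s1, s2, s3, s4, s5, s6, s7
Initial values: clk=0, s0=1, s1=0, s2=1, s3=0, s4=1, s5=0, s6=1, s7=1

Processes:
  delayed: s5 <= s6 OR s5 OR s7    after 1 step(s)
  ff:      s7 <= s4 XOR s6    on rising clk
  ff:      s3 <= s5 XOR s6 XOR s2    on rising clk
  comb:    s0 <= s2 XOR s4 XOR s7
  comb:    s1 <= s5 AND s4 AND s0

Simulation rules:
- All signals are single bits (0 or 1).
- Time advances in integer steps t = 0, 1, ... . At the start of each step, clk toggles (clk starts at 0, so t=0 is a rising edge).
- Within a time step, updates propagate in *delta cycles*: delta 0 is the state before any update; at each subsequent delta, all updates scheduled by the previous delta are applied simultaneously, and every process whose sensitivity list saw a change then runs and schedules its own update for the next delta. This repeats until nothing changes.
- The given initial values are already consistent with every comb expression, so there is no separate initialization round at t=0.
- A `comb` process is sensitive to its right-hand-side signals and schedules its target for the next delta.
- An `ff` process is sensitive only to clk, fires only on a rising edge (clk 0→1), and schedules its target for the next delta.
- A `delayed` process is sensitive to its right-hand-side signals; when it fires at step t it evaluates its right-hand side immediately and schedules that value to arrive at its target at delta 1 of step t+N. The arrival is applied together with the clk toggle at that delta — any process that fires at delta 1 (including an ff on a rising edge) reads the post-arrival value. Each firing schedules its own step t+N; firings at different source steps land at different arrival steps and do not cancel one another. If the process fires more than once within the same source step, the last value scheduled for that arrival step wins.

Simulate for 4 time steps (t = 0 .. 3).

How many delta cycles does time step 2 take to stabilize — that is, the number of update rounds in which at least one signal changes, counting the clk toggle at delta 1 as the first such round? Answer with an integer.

2

t0.Δ0 s4=1 s7=1 clk=0 s6=1 s0=1 s1=0 s5=0 s2=1 s3=0
t0.Δ1 s4=1 s7=1 clk=1 s6=1 s0=1 s1=0 s5=0 s2=1 s3=0
t0.Δ2 s4=1 s7=0 clk=1 s6=1 s0=1 s1=0 s5=0 s2=1 s3=0
t0.Δ3 s4=1 s7=0 clk=1 s6=1 s0=0 s1=0 s5=0 s2=1 s3=0
t1.Δ0 s4=1 s7=0 clk=1 s6=1 s0=0 s1=0 s5=0 s2=1 s3=0
t1.Δ1 s4=1 s7=0 clk=0 s6=1 s0=0 s1=0 s5=1 s2=1 s3=0
t2.Δ0 s4=1 s7=0 clk=0 s6=1 s0=0 s1=0 s5=1 s2=1 s3=0
t2.Δ1 s4=1 s7=0 clk=1 s6=1 s0=0 s1=0 s5=1 s2=1 s3=0
t2.Δ2 s4=1 s7=0 clk=1 s6=1 s0=0 s1=0 s5=1 s2=1 s3=1
t3.Δ0 s4=1 s7=0 clk=1 s6=1 s0=0 s1=0 s5=1 s2=1 s3=1
t3.Δ1 s4=1 s7=0 clk=0 s6=1 s0=0 s1=0 s5=1 s2=1 s3=1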